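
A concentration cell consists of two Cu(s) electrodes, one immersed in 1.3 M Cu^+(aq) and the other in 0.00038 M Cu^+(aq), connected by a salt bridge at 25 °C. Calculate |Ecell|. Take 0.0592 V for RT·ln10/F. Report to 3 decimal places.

0.209 V

For a concentration cell E°cell = 0, since both electrodes use the same couple.
The compartment with the higher Cu^+(aq) concentration (1.3 M) acts as the cathode; ions are reduced there and produced at the dilute (0.00038 M) anode.
With n = 1, Ecell = −(0.0592/1)·log([dilute]/[conc]) = −(0.0592/1)·log(0.00038/1.3) = +0.209 V.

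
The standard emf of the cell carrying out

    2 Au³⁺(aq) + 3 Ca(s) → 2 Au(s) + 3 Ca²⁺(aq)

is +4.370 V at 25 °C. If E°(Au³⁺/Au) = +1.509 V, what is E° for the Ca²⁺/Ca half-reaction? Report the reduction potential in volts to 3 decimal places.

In the reaction as written the Au³⁺/Au couple is reduced (cathode) and Ca²⁺/Ca is oxidized (anode), so E°cell = E°(Au³⁺/Au) − E°(Ca²⁺/Ca).
E°(Ca²⁺/Ca) = E°(cathode) − E°cell = +1.509 − (+4.370) = −2.861 V.

−2.861 V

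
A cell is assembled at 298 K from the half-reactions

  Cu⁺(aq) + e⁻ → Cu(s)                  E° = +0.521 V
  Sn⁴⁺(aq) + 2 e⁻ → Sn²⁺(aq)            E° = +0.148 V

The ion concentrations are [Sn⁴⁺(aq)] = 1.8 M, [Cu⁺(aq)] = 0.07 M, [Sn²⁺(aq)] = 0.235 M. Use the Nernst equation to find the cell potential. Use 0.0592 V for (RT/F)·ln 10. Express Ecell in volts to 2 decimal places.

The Cu⁺/Cu couple has the more positive E°, so it is the cathode; Sn⁴⁺/Sn²⁺ is the anode.
E°cell = E°cat − E°an = +0.521 − (+0.148) = +0.373 V; n = 2.
The balanced reaction is 2 Cu⁺(aq) + Sn²⁺(aq) → 2 Cu(s) + Sn⁴⁺(aq), so Q = [Sn⁴⁺(aq)] / ([Cu⁺(aq)]^2·[Sn²⁺(aq)]) = 1.56×10^3 and log Q = 3.194.
By the Nernst equation, E = +0.373 − (0.0592/2)·(3.194) = +0.28 V.

+0.28 V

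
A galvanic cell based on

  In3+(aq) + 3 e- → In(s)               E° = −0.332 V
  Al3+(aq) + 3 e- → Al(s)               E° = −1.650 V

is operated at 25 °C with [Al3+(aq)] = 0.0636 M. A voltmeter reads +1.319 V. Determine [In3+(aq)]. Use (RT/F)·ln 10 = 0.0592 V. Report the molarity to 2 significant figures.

With In³⁺/In at the cathode and Al³⁺/Al at the anode, E°cell = −0.332 − (−1.650) = +1.318 V (n = 3).
Rearranging E = E° − (0.0592/n)·log Q gives log Q = 3(+1.318 − (+1.319))/0.0592 = −0.051.
The balanced reaction is In3+(aq) + Al(s) → In(s) + Al3+(aq), so Q = [Al3+(aq)] / [In3+(aq)].
Isolating [In3+(aq)] in Q = 10^{−0.051} yields log [In3+(aq)] = −1.146, i.e. 0.071 M.

0.071 M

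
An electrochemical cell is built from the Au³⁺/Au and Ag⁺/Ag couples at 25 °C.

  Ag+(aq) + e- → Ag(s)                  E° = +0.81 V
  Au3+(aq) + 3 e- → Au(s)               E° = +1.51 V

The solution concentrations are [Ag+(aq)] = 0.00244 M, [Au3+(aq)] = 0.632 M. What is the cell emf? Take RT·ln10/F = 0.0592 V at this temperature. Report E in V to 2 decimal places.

Au³⁺/Au is reduced (cathode, E° = +1.51 V) and Ag⁺/Ag is oxidized (anode).
E°cell = E°cat − E°an = +1.51 − (+0.81) = +0.70 V; n = 3.
For the overall reaction Au3+(aq) + 3 Ag(s) → Au(s) + 3 Ag+(aq), Q = [Ag+(aq)]^3 / [Au3+(aq)] = 2.3×10^−8, giving log Q = −7.639.
By the Nernst equation, E = +0.70 − (0.0592/3)·(−7.639) = +0.85 V.

+0.85 V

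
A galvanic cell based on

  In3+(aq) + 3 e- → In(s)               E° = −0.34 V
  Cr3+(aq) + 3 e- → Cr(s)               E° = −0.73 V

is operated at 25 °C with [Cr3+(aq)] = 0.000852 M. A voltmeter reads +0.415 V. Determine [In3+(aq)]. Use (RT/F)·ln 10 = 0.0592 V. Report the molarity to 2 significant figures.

0.016 M

The In³⁺/In couple has the larger reduction potential, so it is the cathode: E°cell = −0.34 − (−0.73) = +0.39 V and n = 3.
Rearranging E = E° − (0.0592/n)·log Q gives log Q = 3(+0.39 − (+0.415))/0.0592 = −1.267.
Balancing electrons gives In3+(aq) + Cr(s) → In(s) + Cr3+(aq); thus Q = [Cr3+(aq)] / [In3+(aq)].
Substituting the known concentrations and solving, log [In3+(aq)] = −1.803 and [In3+(aq)] = 0.016 M.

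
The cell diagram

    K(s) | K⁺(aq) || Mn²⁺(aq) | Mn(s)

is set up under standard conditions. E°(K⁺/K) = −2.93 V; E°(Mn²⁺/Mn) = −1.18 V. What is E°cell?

+1.75 V

By convention the left-hand electrode in cell notation is the anode (oxidation) and the right-hand electrode is the cathode (reduction).
E°cell = E°(right) − E°(left) = −1.18 − (−2.93) = +1.75 V.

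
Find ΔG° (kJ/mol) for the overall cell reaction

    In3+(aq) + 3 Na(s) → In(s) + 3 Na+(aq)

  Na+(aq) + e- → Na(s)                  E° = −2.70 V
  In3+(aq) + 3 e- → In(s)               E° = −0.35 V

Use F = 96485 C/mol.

−680 kJ/mol

In the reaction as written In3+(aq) is reduced, so the In³⁺/In couple is the cathode and Na⁺/Na is the anode.
E°cell = −0.35 − (−2.70) = +2.35 V; balancing electrons gives n = 3.
ΔG° = −nFE°cell = −(3)(96485)(+2.35) J/mol = −680 kJ/mol.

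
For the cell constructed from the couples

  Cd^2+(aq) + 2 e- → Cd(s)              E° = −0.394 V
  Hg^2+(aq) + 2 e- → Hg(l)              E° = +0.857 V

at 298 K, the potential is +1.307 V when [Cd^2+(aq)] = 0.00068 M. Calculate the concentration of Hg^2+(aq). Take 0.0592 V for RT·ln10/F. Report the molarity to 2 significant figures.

0.053 M

Hg²⁺/Hg is the cathode (higher E°); E°cell = +0.857 − (−0.394) = +1.251 V with n = 2.
Since E = E° − (0.0592/n)·log Q, log Q = n(E° − E)/0.0592 = −1.892.
For Hg^2+(aq) + Cd(s) → Hg(l) + Cd^2+(aq), the reaction quotient is Q = [Cd^2+(aq)] / [Hg^2+(aq)].
Substituting the known concentrations and solving, log [Hg^2+(aq)] = −1.275 and [Hg^2+(aq)] = 0.053 M.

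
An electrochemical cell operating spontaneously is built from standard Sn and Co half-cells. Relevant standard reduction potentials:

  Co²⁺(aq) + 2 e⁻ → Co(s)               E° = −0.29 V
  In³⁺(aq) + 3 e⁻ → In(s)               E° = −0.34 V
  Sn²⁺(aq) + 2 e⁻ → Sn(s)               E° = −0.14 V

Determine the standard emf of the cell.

+0.15 V

Of the two couples in this cell, the one with the more positive reduction potential is reduced at the cathode: here that is Sn²⁺/Sn (−0.14 V); Co²⁺/Co (−0.29 V) is the anode.
E°cell = E°(cathode) − E°(anode) = −0.14 − (−0.29) = +0.15 V.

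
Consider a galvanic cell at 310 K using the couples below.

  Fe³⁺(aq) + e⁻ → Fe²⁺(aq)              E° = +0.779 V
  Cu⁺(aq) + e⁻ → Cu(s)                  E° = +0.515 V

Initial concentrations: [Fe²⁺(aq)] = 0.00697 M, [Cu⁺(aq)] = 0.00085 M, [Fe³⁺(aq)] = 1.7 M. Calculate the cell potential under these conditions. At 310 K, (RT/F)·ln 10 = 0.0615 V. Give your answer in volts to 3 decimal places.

+0.600 V

Since E°(Fe³⁺/Fe²⁺) > E°(Cu⁺/Cu), Fe³⁺/Fe²⁺ serves as the cathode.
E°cell = E°cat − E°an = +0.779 − (+0.515) = +0.264 V; n = 1.
For the overall reaction Fe³⁺(aq) + Cu(s) → Fe²⁺(aq) + Cu⁺(aq), Q = ([Fe²⁺(aq)]·[Cu⁺(aq)]) / [Fe³⁺(aq)] = 3.49×10^−6, giving log Q = −5.458.
E = E° − (0.0615/n)·log Q = +0.264 − (0.0615/1)(−5.458) = +0.600 V.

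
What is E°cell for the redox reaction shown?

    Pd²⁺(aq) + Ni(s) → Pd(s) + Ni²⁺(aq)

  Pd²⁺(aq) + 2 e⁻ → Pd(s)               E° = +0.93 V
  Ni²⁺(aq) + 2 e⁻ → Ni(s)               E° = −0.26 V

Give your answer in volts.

+1.19 V

In the reaction as written, Pd²⁺(aq) is reduced (cathode) and Ni²⁺(aq) is produced by oxidation at the anode.
E°cell = E°(cathode) − E°(anode) = +0.93 − (−0.26) = +1.19 V.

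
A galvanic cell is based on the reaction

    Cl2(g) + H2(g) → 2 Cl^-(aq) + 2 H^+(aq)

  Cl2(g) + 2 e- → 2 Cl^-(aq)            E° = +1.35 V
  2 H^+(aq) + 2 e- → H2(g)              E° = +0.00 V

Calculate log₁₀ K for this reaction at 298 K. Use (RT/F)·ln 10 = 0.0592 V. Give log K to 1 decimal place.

log K = 45.6

The Cl₂/Cl⁻ couple is reduced (cathode); E°cell = +1.35 − (+0.00) = +1.35 V with n = 2.
At equilibrium E = 0, so log K = nE°cell / 0.0592 = (2)(+1.35) / 0.0592 = 45.6.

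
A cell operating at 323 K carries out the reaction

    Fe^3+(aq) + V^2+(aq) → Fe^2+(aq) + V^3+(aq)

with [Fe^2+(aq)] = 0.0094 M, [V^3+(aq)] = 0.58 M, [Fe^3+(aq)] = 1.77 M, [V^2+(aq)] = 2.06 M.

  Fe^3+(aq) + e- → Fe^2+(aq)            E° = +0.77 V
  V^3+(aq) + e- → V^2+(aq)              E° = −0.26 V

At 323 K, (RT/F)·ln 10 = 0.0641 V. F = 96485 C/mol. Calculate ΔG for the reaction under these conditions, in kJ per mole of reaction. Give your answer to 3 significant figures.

E°cell = +0.77 − (−0.26) = +1.03 V; the balanced reaction transfers n = 1 electron.
Here Q = ([Fe^2+(aq)]·[V^3+(aq)]) / ([Fe^3+(aq)]·[V^2+(aq)]) = 0.0015 (log Q = −2.825), giving E = +1.03 − (0.0641/1)·(−2.825) = +1.2111 V.
Then ΔG = −nFE = −1 × 96485 × +1.2111 J/mol = −117 kJ/mol.

−117 kJ/mol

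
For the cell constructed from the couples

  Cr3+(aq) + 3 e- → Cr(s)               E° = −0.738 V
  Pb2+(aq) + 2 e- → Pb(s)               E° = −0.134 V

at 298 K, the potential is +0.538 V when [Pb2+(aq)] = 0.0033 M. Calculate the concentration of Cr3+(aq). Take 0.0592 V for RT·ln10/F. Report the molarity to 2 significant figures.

0.42 M

Pb²⁺/Pb is the cathode (higher E°); E°cell = −0.134 − (−0.738) = +0.604 V with n = 6.
Rearranging E = E° − (0.0592/n)·log Q gives log Q = 6(+0.604 − (+0.538))/0.0592 = 6.689.
For 3 Pb2+(aq) + 2 Cr(s) → 3 Pb(s) + 2 Cr3+(aq), the reaction quotient is Q = [Cr3+(aq)]^2 / [Pb2+(aq)]^3.
Isolating [Cr3+(aq)] in Q = 10^{6.689} yields log [Cr3+(aq)] = −0.378, i.e. 0.42 M.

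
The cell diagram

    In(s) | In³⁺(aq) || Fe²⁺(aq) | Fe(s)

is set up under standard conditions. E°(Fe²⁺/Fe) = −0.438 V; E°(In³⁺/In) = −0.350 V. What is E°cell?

−0.088 V

By convention the left-hand electrode in cell notation is the anode (oxidation) and the right-hand electrode is the cathode (reduction).
E°cell = E°(right) − E°(left) = −0.438 − (−0.350) = −0.088 V.
The negative sign shows that, as written, the cell would require an external voltage to drive the reaction.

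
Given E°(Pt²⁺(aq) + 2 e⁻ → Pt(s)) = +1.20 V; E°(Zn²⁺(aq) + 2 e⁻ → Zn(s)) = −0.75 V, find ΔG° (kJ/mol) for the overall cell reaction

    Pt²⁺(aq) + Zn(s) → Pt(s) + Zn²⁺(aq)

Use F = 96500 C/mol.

−376 kJ/mol

In the reaction as written Pt²⁺(aq) is reduced, so the Pt²⁺/Pt couple is the cathode and Zn²⁺/Zn is the anode.
E°cell = +1.20 − (−0.75) = +1.95 V; balancing electrons gives n = 2.
ΔG° = −nFE°cell = −(2)(96500)(+1.95) J/mol = −376 kJ/mol.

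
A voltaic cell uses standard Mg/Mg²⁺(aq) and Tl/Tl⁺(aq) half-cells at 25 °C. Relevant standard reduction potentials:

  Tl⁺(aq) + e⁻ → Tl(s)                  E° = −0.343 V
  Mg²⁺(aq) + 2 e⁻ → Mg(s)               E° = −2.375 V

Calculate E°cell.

The Tl⁺/Tl couple has the higher E°, so Tl ion is reduced (cathode) and Mg is oxidized (anode).
E°cell = E°(cathode) − E°(anode) = −0.343 − (−2.375) = +2.032 V.

+2.032 V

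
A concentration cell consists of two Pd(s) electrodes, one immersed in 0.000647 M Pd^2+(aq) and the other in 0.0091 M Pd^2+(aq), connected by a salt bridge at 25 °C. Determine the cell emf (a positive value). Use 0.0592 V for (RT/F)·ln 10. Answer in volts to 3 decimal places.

For a concentration cell E°cell = 0, since both electrodes use the same couple.
The compartment with the higher Pd^2+(aq) concentration (0.0091 M) acts as the cathode; ions are reduced there and produced at the dilute (0.000647 M) anode.
With n = 2, Ecell = −(0.0592/2)·log([dilute]/[conc]) = −(0.0592/2)·log(0.000647/0.0091) = +0.034 V.

0.034 V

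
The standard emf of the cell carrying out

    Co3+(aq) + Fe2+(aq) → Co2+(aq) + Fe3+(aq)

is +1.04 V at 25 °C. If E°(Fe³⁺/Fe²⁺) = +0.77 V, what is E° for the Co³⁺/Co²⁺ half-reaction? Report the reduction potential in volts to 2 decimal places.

In the reaction as written the Co³⁺/Co²⁺ couple is reduced (cathode) and Fe³⁺/Fe²⁺ is oxidized (anode), so E°cell = E°(Co³⁺/Co²⁺) − E°(Fe³⁺/Fe²⁺).
E°(Co³⁺/Co²⁺) = E°cell + E°(anode) = +1.04 + (+0.77) = +1.81 V.

+1.81 V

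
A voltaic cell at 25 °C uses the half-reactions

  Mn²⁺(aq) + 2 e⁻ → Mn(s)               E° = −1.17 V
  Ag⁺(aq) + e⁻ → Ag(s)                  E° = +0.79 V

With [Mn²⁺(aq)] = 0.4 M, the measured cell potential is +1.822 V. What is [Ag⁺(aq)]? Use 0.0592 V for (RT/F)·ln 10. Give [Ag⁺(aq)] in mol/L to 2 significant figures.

0.0030 M

The Ag⁺/Ag couple has the larger reduction potential, so it is the cathode: E°cell = +0.79 − (−1.17) = +1.96 V and n = 2.
From the Nernst equation, log Q = n(E° − E)/0.0592 = 2·(+1.96 − (+1.822))/0.0592 = 4.662.
For 2 Ag⁺(aq) + Mn(s) → 2 Ag(s) + Mn²⁺(aq), the reaction quotient is Q = [Mn²⁺(aq)] / [Ag⁺(aq)]^2.
Solving for the unknown gives log [Ag⁺(aq)] = −2.530, so [Ag⁺(aq)] ≈ 0.0030 M.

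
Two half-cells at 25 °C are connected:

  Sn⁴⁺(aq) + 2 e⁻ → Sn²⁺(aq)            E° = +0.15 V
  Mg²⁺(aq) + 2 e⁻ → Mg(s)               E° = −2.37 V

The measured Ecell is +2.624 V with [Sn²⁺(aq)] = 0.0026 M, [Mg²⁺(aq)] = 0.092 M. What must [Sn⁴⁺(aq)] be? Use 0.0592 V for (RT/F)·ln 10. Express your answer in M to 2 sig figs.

0.78 M

With Sn⁴⁺/Sn²⁺ at the cathode and Mg²⁺/Mg at the anode, E°cell = +0.15 − (−2.37) = +2.52 V (n = 2).
Since E = E° − (0.0592/n)·log Q, log Q = n(E° − E)/0.0592 = −3.514.
For Sn⁴⁺(aq) + Mg(s) → Sn²⁺(aq) + Mg²⁺(aq), the reaction quotient is Q = ([Sn²⁺(aq)]·[Mg²⁺(aq)]) / [Sn⁴⁺(aq)].
Isolating [Sn⁴⁺(aq)] in Q = 10^{−3.514} yields log [Sn⁴⁺(aq)] = −0.107, i.e. 0.78 M.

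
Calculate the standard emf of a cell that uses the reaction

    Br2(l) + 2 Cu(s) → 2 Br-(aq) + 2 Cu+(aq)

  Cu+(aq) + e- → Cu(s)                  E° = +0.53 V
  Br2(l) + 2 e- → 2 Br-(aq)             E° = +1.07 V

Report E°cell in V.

+0.54 V

In the reaction as written, Br2(l) is reduced (cathode) and Cu+(aq) is produced by oxidation at the anode.
E°cell = E°(cathode) − E°(anode) = +1.07 − (+0.53) = +0.54 V.
The positive value indicates the reaction is spontaneous as written.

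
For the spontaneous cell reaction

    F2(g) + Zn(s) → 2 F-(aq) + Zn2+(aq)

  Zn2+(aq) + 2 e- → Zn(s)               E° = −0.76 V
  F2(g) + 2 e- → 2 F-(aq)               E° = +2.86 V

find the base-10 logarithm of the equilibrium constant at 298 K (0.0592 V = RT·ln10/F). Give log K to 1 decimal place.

log K = 122.3

The F₂/F⁻ couple is reduced (cathode); E°cell = +2.86 − (−0.76) = +3.62 V with n = 2.
At equilibrium E = 0, so log K = nE°cell / 0.0592 = (2)(+3.62) / 0.0592 = 122.3.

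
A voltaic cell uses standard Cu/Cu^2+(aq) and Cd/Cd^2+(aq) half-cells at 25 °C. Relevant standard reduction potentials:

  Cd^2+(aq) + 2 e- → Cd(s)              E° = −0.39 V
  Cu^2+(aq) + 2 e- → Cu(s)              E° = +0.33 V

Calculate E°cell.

Of the two couples in this cell, the one with the more positive reduction potential is reduced at the cathode: here that is Cu²⁺/Cu (+0.33 V); Cd²⁺/Cd (−0.39 V) is the anode.
E°cell = E°(cathode) − E°(anode) = +0.33 − (−0.39) = +0.72 V.

+0.72 V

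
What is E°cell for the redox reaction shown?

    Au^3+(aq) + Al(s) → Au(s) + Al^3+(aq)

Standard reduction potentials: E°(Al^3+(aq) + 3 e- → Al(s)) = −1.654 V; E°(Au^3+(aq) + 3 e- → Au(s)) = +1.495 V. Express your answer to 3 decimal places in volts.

In the reaction as written, Au^3+(aq) is reduced (cathode) and Al^3+(aq) is produced by oxidation at the anode.
E°cell = E°(cathode) − E°(anode) = +1.495 − (−1.654) = +3.149 V.

+3.149 V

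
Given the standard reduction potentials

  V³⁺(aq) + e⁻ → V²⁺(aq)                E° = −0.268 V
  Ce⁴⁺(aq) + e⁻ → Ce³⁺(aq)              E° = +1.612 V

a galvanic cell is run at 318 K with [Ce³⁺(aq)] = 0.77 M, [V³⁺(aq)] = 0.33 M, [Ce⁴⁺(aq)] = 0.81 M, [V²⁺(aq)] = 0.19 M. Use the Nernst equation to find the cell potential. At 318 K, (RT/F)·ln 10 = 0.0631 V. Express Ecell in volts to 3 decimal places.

+1.866 V

Since E°(Ce⁴⁺/Ce³⁺) > E°(V³⁺/V²⁺), Ce⁴⁺/Ce³⁺ serves as the cathode.
The standard potential is +1.612 − (−0.268) = +1.880 V and the balanced reaction transfers n = 1 electron.
For the overall reaction Ce⁴⁺(aq) + V²⁺(aq) → Ce³⁺(aq) + V³⁺(aq), Q = ([Ce³⁺(aq)]·[V³⁺(aq)]) / ([Ce⁴⁺(aq)]·[V²⁺(aq)]) = 1.65, giving log Q = 0.218.
E = E° − (0.0631/n)·log Q = +1.880 − (0.0631/1)(0.218) = +1.866 V.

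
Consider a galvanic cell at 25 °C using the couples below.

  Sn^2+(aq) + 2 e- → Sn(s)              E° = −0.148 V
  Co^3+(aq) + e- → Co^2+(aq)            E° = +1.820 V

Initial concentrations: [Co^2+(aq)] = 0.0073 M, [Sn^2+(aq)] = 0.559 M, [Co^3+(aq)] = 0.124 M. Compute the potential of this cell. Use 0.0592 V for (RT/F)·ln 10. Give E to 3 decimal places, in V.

The Co³⁺/Co²⁺ couple has the more positive E°, so it is the cathode; Sn²⁺/Sn is the anode.
The standard potential is +1.820 − (−0.148) = +1.968 V and the balanced reaction transfers n = 2 electrons.
The balanced reaction is 2 Co^3+(aq) + Sn(s) → 2 Co^2+(aq) + Sn^2+(aq), so Q = ([Co^2+(aq)]^2·[Sn^2+(aq)]) / [Co^3+(aq)]^2 = 0.00194 and log Q = −2.713.
Applying E = E° − (RT ln10/nF)·log Q gives +1.968 − (0.0592/2)(−2.713) = +2.048 V.

+2.048 V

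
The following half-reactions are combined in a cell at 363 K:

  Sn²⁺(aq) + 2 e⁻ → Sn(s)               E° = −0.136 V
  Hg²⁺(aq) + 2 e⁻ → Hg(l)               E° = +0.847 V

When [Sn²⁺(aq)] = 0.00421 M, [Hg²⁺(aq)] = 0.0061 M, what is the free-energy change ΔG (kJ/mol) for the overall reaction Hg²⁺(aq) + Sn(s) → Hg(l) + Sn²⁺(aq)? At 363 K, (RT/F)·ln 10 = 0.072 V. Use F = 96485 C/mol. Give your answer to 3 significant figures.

With Hg²⁺/Hg reduced at the cathode, E°cell = +0.847 − (−0.136) = +0.983 V and n = 2.
Here Q = [Sn²⁺(aq)] / [Hg²⁺(aq)] = 0.69 (log Q = −0.161), giving E = +0.983 − (0.072/2)·(−0.161) = +0.9888 V.
Then ΔG = −nFE = −2 × 96485 × +0.9888 J/mol = −191 kJ/mol.

−191 kJ/mol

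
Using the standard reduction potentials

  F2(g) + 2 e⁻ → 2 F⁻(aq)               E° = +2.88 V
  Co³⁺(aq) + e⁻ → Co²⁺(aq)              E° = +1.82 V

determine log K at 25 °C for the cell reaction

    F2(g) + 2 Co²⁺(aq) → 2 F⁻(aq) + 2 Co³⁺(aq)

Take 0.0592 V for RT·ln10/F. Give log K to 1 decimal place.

log K = 35.8

The F₂/F⁻ couple is reduced (cathode); E°cell = +2.88 − (+1.82) = +1.06 V with n = 2.
At equilibrium E = 0, so log K = nE°cell / 0.0592 = (2)(+1.06) / 0.0592 = 35.8.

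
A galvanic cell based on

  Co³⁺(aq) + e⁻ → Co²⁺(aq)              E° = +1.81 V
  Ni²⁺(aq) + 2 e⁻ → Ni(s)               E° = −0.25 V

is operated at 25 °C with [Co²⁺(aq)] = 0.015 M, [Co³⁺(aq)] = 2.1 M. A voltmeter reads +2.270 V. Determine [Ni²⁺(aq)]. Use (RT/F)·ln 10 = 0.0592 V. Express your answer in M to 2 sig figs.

Co³⁺/Co²⁺ is the cathode (higher E°); E°cell = +1.81 − (−0.25) = +2.06 V with n = 2.
Since E = E° − (0.0592/n)·log Q, log Q = n(E° − E)/0.0592 = −7.095.
The balanced reaction is 2 Co³⁺(aq) + Ni(s) → 2 Co²⁺(aq) + Ni²⁺(aq), so Q = ([Co²⁺(aq)]^2·[Ni²⁺(aq)]) / [Co³⁺(aq)]^2.
Substituting the known concentrations and solving, log [Ni²⁺(aq)] = −2.803 and [Ni²⁺(aq)] = 0.0016 M.

0.0016 M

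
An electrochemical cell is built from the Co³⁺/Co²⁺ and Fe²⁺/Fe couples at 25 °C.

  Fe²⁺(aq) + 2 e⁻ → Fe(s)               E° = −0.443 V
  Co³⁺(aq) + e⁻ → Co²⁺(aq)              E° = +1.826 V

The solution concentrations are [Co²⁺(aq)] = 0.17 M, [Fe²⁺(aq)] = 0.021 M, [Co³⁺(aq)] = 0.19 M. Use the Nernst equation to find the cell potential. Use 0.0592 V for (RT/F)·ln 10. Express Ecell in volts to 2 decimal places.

+2.32 V

Since E°(Co³⁺/Co²⁺) > E°(Fe²⁺/Fe), Co³⁺/Co²⁺ serves as the cathode.
The standard potential is +1.826 − (−0.443) = +2.269 V and the balanced reaction transfers n = 2 electrons.
For the overall reaction 2 Co³⁺(aq) + Fe(s) → 2 Co²⁺(aq) + Fe²⁺(aq), Q = ([Co²⁺(aq)]^2·[Fe²⁺(aq)]) / [Co³⁺(aq)]^2 = 0.0168, giving log Q = −1.774.
E = E° − (0.0592/n)·log Q = +2.269 − (0.0592/2)(−1.774) = +2.32 V.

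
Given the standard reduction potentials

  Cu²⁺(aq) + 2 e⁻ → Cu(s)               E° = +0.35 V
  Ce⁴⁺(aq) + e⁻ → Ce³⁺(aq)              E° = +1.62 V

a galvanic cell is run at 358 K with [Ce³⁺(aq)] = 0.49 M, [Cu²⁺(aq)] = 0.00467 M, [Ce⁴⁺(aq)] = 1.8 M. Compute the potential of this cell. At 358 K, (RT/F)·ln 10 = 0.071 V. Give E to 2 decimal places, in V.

+1.39 V

Since E°(Ce⁴⁺/Ce³⁺) > E°(Cu²⁺/Cu), Ce⁴⁺/Ce³⁺ serves as the cathode.
E°cell = +1.62 − (+0.35) = +1.27 V, with n = 2 electrons transferred.
Balancing gives 2 Ce⁴⁺(aq) + Cu(s) → 2 Ce³⁺(aq) + Cu²⁺(aq); hence Q = ([Ce³⁺(aq)]^2·[Cu²⁺(aq)]) / [Ce⁴⁺(aq)]^2 = 0.000346 (log Q = −3.461).
Applying E = E° − (RT ln10/nF)·log Q gives +1.27 − (0.071/2)(−3.461) = +1.39 V.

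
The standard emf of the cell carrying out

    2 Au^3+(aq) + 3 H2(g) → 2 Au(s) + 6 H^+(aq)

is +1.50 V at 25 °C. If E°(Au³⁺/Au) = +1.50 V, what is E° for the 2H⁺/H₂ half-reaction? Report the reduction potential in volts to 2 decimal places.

In the reaction as written the Au³⁺/Au couple is reduced (cathode) and 2H⁺/H₂ is oxidized (anode), so E°cell = E°(Au³⁺/Au) − E°(2H⁺/H₂).
E°(2H⁺/H₂) = E°(cathode) − E°cell = +1.50 − (+1.50) = +0.00 V.

+0.00 V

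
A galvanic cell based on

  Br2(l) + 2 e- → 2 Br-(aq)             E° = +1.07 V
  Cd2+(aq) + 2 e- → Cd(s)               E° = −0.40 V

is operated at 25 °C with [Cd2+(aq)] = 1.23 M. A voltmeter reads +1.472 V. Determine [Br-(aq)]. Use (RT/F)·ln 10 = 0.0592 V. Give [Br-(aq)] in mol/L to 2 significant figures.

0.83 M

Br₂/Br⁻ is the cathode (higher E°); E°cell = +1.07 − (−0.40) = +1.47 V with n = 2.
Rearranging E = E° − (0.0592/n)·log Q gives log Q = 2(+1.47 − (+1.472))/0.0592 = −0.068.
The balanced reaction is Br2(l) + Cd(s) → 2 Br-(aq) + Cd2+(aq), so Q = [Br-(aq)]^2·[Cd2+(aq)].
Substituting the known concentrations and solving, log [Br-(aq)] = −0.079 and [Br-(aq)] = 0.83 M.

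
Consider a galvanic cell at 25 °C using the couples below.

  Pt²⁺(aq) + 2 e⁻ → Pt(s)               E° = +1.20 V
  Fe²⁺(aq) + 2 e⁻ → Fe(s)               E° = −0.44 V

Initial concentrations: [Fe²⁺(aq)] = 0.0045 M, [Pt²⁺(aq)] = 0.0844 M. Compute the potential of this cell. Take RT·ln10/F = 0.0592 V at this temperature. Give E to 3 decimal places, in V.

+1.678 V

The Pt²⁺/Pt couple has the more positive E°, so it is the cathode; Fe²⁺/Fe is the anode.
The standard potential is +1.20 − (−0.44) = +1.64 V and the balanced reaction transfers n = 2 electrons.
Balancing gives Pt²⁺(aq) + Fe(s) → Pt(s) + Fe²⁺(aq); hence Q = [Fe²⁺(aq)] / [Pt²⁺(aq)] = 0.0533 (log Q = −1.273).
E = E° − (0.0592/n)·log Q = +1.64 − (0.0592/2)(−1.273) = +1.678 V.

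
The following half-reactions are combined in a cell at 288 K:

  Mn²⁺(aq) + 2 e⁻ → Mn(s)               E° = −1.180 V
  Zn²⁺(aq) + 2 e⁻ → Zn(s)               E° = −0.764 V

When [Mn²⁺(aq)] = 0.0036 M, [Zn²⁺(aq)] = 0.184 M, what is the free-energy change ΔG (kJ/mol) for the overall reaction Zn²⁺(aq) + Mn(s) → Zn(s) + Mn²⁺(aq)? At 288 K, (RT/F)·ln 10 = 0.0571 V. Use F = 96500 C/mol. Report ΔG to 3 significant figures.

With Zn²⁺/Zn reduced at the cathode, E°cell = −0.764 − (−1.180) = +0.416 V and n = 2.
Here Q = [Mn²⁺(aq)] / [Zn²⁺(aq)] = 0.0196 (log Q = −1.709), giving E = +0.416 − (0.0571/2)·(−1.709) = +0.4648 V.
ΔG = −nFE = −(2)(96500)(+0.4648) J/mol = −89.7 kJ/mol.

−89.7 kJ/mol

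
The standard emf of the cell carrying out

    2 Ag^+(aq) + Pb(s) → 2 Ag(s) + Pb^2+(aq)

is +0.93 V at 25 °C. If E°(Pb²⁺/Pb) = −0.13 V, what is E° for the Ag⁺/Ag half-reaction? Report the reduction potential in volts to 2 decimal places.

+0.80 V

In the reaction as written the Ag⁺/Ag couple is reduced (cathode) and Pb²⁺/Pb is oxidized (anode), so E°cell = E°(Ag⁺/Ag) − E°(Pb²⁺/Pb).
E°(Ag⁺/Ag) = E°cell + E°(anode) = +0.93 + (−0.13) = +0.80 V.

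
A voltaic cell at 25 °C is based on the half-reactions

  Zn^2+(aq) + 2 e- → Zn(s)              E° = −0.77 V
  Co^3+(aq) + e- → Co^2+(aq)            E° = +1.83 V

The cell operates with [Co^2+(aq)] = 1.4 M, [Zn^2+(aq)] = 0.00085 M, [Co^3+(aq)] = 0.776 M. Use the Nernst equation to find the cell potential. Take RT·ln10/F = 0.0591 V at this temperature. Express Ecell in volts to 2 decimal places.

Since E°(Co³⁺/Co²⁺) > E°(Zn²⁺/Zn), Co³⁺/Co²⁺ serves as the cathode.
The standard potential is +1.83 − (−0.77) = +2.60 V and the balanced reaction transfers n = 2 electrons.
Balancing gives 2 Co^3+(aq) + Zn(s) → 2 Co^2+(aq) + Zn^2+(aq); hence Q = ([Co^2+(aq)]^2·[Zn^2+(aq)]) / [Co^3+(aq)]^2 = 0.00277 (log Q = −2.558).
By the Nernst equation, E = +2.60 − (0.0591/2)·(−2.558) = +2.68 V.

+2.68 V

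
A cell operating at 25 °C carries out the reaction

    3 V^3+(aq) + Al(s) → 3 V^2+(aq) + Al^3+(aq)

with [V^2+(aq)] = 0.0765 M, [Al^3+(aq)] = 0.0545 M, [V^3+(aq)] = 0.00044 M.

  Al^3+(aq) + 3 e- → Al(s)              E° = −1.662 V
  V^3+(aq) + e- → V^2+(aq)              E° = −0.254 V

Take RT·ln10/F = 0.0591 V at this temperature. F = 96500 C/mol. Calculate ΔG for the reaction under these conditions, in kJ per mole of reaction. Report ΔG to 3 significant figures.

With V³⁺/V²⁺ reduced at the cathode, E°cell = −0.254 − (−1.662) = +1.408 V and n = 3.
The reaction quotient is ([V^2+(aq)]^3·[Al^3+(aq)]) / [V^3+(aq)]^3 = 2.86×10^5; by Nernst, E = +1.408 − (0.0591/3)(5.457) = +1.3005 V.
Then ΔG = −nFE = −3 × 96500 × +1.3005 J/mol = −376 kJ/mol.

−376 kJ/mol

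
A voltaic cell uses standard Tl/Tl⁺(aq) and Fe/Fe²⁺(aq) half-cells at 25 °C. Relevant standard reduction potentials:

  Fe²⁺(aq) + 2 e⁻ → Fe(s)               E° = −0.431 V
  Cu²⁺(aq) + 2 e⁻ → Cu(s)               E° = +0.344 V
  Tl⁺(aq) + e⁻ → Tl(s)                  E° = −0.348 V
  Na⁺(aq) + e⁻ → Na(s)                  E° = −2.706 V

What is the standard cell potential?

+0.083 V

The Tl⁺/Tl couple has the higher E°, so Tl ion is reduced (cathode) and Fe is oxidized (anode).
E°cell = E°(cathode) − E°(anode) = −0.348 − (−0.431) = +0.083 V.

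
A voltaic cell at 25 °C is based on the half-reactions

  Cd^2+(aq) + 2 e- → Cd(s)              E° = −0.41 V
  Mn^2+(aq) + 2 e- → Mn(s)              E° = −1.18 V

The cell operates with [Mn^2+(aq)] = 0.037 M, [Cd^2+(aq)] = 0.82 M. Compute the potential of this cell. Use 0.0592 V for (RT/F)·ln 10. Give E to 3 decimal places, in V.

The Cd²⁺/Cd couple has the more positive E°, so it is the cathode; Mn²⁺/Mn is the anode.
The standard potential is −0.41 − (−1.18) = +0.77 V and the balanced reaction transfers n = 2 electrons.
For the overall reaction Cd^2+(aq) + Mn(s) → Cd(s) + Mn^2+(aq), Q = [Mn^2+(aq)] / [Cd^2+(aq)] = 0.0451, giving log Q = −1.346.
By the Nernst equation, E = +0.77 − (0.0592/2)·(−1.346) = +0.810 V.

+0.810 V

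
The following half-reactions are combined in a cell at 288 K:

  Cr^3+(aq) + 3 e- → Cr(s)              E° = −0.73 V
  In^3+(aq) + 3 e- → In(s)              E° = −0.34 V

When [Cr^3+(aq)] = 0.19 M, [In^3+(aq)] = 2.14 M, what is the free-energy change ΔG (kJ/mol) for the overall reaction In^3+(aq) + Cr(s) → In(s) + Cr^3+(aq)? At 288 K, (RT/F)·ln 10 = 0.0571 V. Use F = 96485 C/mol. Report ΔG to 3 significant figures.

−119 kJ/mol

E°cell = −0.34 − (−0.73) = +0.39 V; the balanced reaction transfers n = 3 electrons.
The reaction quotient is [Cr^3+(aq)] / [In^3+(aq)] = 0.0888; by Nernst, E = +0.39 − (0.0571/3)(−1.052) = +0.4100 V.
ΔG = −nFE = −(3)(96485)(+0.4100) J/mol = −119 kJ/mol.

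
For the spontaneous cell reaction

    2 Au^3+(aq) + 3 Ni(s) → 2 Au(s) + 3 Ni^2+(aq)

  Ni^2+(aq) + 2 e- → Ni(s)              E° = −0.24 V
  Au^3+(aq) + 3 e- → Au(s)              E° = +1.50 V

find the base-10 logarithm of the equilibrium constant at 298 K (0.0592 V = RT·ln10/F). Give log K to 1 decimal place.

The Au³⁺/Au couple is reduced (cathode); E°cell = +1.50 − (−0.24) = +1.74 V with n = 6.
At equilibrium E = 0, so log K = nE°cell / 0.0592 = (6)(+1.74) / 0.0592 = 176.4.

log K = 176.4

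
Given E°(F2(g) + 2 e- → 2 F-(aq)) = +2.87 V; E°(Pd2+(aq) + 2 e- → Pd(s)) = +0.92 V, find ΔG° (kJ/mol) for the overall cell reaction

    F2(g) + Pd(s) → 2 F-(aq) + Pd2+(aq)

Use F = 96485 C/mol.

−376 kJ/mol

In the reaction as written F2(g) is reduced, so the F₂/F⁻ couple is the cathode and Pd²⁺/Pd is the anode.
E°cell = +2.87 − (+0.92) = +1.95 V; balancing electrons gives n = 2.
ΔG° = −nFE°cell = −(2)(96485)(+1.95) J/mol = −376 kJ/mol.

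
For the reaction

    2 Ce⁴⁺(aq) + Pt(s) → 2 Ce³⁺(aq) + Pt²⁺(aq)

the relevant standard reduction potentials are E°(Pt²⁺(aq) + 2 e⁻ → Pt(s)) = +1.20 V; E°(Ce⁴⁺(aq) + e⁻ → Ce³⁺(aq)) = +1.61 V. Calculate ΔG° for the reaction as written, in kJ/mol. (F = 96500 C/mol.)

−79.1 kJ/mol

In the reaction as written Ce⁴⁺(aq) is reduced, so the Ce⁴⁺/Ce³⁺ couple is the cathode and Pt²⁺/Pt is the anode.
E°cell = +1.61 − (+1.20) = +0.41 V; balancing electrons gives n = 2.
ΔG° = −nFE°cell = −(2)(96500)(+0.41) J/mol = −79.1 kJ/mol.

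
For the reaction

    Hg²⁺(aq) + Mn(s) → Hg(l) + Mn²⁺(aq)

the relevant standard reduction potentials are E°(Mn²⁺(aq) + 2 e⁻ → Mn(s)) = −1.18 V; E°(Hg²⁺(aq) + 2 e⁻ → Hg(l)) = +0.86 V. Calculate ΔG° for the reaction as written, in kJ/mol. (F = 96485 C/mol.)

In the reaction as written Hg²⁺(aq) is reduced, so the Hg²⁺/Hg couple is the cathode and Mn²⁺/Mn is the anode.
E°cell = +0.86 − (−1.18) = +2.04 V; balancing electrons gives n = 2.
ΔG° = −nFE°cell = −(2)(96485)(+2.04) J/mol = −394 kJ/mol.

−394 kJ/mol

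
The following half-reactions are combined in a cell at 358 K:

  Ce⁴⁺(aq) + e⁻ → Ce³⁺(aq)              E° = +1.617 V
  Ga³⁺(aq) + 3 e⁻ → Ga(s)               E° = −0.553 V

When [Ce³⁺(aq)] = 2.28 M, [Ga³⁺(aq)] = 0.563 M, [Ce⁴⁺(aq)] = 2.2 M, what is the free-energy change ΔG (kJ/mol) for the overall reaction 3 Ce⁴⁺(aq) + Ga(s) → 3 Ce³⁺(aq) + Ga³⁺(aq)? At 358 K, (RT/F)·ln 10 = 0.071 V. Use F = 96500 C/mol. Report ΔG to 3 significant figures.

−630 kJ/mol

With Ce⁴⁺/Ce³⁺ reduced at the cathode, E°cell = +1.617 − (−0.553) = +2.170 V and n = 3.
Here Q = ([Ce³⁺(aq)]^3·[Ga³⁺(aq)]) / [Ce⁴⁺(aq)]^3 = 0.627 (log Q = −0.203), giving E = +2.170 − (0.071/3)·(−0.203) = +2.1748 V.
Finally ΔG = −nFE = −(3)(96500 C/mol)(+2.1748 V) = −630 kJ/mol.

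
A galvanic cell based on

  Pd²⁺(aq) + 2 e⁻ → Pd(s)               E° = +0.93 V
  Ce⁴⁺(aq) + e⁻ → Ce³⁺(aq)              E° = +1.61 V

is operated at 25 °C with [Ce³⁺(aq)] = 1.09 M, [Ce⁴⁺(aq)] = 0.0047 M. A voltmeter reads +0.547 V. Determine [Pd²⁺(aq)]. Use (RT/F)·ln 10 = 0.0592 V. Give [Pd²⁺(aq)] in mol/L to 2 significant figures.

0.58 M

With Ce⁴⁺/Ce³⁺ at the cathode and Pd²⁺/Pd at the anode, E°cell = +1.61 − (+0.93) = +0.68 V (n = 2).
Since E = E° − (0.0592/n)·log Q, log Q = n(E° − E)/0.0592 = 4.493.
The balanced reaction is 2 Ce⁴⁺(aq) + Pd(s) → 2 Ce³⁺(aq) + Pd²⁺(aq), so Q = ([Ce³⁺(aq)]^2·[Pd²⁺(aq)]) / [Ce⁴⁺(aq)]^2.
Solving for the unknown gives log [Pd²⁺(aq)] = −0.238, so [Pd²⁺(aq)] ≈ 0.58 M.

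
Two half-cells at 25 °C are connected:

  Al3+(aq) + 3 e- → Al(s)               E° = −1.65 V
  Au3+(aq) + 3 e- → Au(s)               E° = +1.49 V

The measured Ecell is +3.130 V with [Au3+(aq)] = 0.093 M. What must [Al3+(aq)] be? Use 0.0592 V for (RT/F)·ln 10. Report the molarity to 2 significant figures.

0.30 M

With Au³⁺/Au at the cathode and Al³⁺/Al at the anode, E°cell = +1.49 − (−1.65) = +3.14 V (n = 3).
Rearranging E = E° − (0.0592/n)·log Q gives log Q = 3(+3.14 − (+3.130))/0.0592 = 0.507.
For Au3+(aq) + Al(s) → Au(s) + Al3+(aq), the reaction quotient is Q = [Al3+(aq)] / [Au3+(aq)].
Isolating [Al3+(aq)] in Q = 10^{0.507} yields log [Al3+(aq)] = −0.525, i.e. 0.30 M.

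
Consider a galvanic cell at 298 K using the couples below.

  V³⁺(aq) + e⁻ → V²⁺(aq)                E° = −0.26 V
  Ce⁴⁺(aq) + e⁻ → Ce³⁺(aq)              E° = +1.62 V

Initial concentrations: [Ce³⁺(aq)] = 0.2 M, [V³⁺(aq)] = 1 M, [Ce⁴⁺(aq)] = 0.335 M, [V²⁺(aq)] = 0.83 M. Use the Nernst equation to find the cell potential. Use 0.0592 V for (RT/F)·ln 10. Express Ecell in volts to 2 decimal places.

+1.89 V

Ce⁴⁺/Ce³⁺ is reduced (cathode, E° = +1.62 V) and V³⁺/V²⁺ is oxidized (anode).
E°cell = +1.62 − (−0.26) = +1.88 V, with n = 1 electron transferred.
The balanced reaction is Ce⁴⁺(aq) + V²⁺(aq) → Ce³⁺(aq) + V³⁺(aq), so Q = ([Ce³⁺(aq)]·[V³⁺(aq)]) / ([Ce⁴⁺(aq)]·[V²⁺(aq)]) = 0.719 and log Q = −0.143.
E = E° − (0.0592/n)·log Q = +1.88 − (0.0592/1)(−0.143) = +1.89 V.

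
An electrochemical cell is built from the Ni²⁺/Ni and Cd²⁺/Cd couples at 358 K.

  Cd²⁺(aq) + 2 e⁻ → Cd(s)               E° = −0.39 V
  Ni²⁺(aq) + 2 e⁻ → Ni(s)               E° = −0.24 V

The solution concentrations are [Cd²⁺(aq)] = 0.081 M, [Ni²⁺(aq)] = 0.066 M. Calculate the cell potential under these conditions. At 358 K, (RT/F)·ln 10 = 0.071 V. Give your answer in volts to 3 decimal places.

+0.147 V

Ni²⁺/Ni is reduced (cathode, E° = −0.24 V) and Cd²⁺/Cd is oxidized (anode).
E°cell = E°cat − E°an = −0.24 − (−0.39) = +0.15 V; n = 2.
Balancing gives Ni²⁺(aq) + Cd(s) → Ni(s) + Cd²⁺(aq); hence Q = [Cd²⁺(aq)] / [Ni²⁺(aq)] = 1.23 (log Q = 0.089).
E = E° − (0.071/n)·log Q = +0.15 − (0.071/2)(0.089) = +0.147 V.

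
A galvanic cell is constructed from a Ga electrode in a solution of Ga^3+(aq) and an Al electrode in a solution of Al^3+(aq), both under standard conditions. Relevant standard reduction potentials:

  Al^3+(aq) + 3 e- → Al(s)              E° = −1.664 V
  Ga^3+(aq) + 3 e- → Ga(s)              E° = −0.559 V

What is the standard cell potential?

+1.105 V

The Ga³⁺/Ga couple has the higher E°, so Ga ion is reduced (cathode) and Al is oxidized (anode).
E°cell = E°(cathode) − E°(anode) = −0.559 − (−1.664) = +1.105 V.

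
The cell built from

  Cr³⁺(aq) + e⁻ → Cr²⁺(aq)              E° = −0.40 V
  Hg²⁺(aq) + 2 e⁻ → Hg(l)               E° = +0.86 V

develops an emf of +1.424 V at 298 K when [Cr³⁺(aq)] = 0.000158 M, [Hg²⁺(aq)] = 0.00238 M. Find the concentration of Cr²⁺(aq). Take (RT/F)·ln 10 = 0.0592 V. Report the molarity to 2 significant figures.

Hg²⁺/Hg is the cathode (higher E°); E°cell = +0.86 − (−0.40) = +1.26 V with n = 2.
Since E = E° − (0.0592/n)·log Q, log Q = n(E° − E)/0.0592 = −5.541.
Balancing electrons gives Hg²⁺(aq) + 2 Cr²⁺(aq) → Hg(l) + 2 Cr³⁺(aq); thus Q = [Cr³⁺(aq)]^2 / ([Hg²⁺(aq)]·[Cr²⁺(aq)]^2).
Substituting the known concentrations and solving, log [Cr²⁺(aq)] = 0.281 and [Cr²⁺(aq)] = 1.9 M.

1.9 M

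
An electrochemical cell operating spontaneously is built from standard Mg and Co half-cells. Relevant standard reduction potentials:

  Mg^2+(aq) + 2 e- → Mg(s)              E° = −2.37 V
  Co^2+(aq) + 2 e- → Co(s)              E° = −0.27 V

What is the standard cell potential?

Of the two couples in this cell, the one with the more positive reduction potential is reduced at the cathode: here that is Co²⁺/Co (−0.27 V); Mg²⁺/Mg (−2.37 V) is the anode.
E°cell = E°(cathode) − E°(anode) = −0.27 − (−2.37) = +2.10 V.

+2.10 V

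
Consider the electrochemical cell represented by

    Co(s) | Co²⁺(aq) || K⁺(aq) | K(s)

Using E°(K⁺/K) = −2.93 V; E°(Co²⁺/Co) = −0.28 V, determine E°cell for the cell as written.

By convention the left-hand electrode in cell notation is the anode (oxidation) and the right-hand electrode is the cathode (reduction).
E°cell = E°(right) − E°(left) = −2.93 − (−0.28) = −2.65 V.
The negative sign shows that, as written, the cell would require an external voltage to drive the reaction.

−2.65 V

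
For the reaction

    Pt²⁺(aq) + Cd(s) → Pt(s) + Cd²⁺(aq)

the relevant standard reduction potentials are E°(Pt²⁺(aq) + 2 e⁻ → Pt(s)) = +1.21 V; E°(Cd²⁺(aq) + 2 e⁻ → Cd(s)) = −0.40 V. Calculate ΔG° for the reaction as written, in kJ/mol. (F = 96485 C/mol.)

−311 kJ/mol

In the reaction as written Pt²⁺(aq) is reduced, so the Pt²⁺/Pt couple is the cathode and Cd²⁺/Cd is the anode.
E°cell = +1.21 − (−0.40) = +1.61 V; balancing electrons gives n = 2.
ΔG° = −nFE°cell = −(2)(96485)(+1.61) J/mol = −311 kJ/mol.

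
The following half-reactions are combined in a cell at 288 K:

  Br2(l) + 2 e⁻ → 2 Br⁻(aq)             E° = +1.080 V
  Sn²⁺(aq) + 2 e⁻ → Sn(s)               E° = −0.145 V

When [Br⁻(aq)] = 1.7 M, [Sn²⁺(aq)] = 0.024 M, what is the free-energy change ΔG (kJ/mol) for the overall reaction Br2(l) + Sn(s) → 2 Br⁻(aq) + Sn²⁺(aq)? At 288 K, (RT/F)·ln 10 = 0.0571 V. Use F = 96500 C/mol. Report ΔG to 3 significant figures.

−243 kJ/mol

E°cell = +1.080 − (−0.145) = +1.225 V; the balanced reaction transfers n = 2 electrons.
Q = [Br⁻(aq)]^2·[Sn²⁺(aq)] = 0.0694, so log Q = −1.159 and E = +1.225 − (0.0571/2)(−1.159) = +1.2581 V.
Then ΔG = −nFE = −2 × 96500 × +1.2581 J/mol = −243 kJ/mol.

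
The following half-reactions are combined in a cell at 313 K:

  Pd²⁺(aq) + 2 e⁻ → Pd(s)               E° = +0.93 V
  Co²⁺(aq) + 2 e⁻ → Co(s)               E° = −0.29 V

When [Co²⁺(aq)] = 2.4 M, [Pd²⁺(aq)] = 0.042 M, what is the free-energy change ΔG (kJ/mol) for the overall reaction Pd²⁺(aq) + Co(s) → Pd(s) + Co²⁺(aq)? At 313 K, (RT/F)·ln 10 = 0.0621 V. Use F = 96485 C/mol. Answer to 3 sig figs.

The standard cell potential is +0.93 − (−0.29) = +1.22 V, with n = 2 electrons in the balanced equation.
Here Q = [Co²⁺(aq)] / [Pd²⁺(aq)] = 57.1 (log Q = 1.757), giving E = +1.22 − (0.0621/2)·(1.757) = +1.1654 V.
Then ΔG = −nFE = −2 × 96485 × +1.1654 J/mol = −225 kJ/mol.

−225 kJ/mol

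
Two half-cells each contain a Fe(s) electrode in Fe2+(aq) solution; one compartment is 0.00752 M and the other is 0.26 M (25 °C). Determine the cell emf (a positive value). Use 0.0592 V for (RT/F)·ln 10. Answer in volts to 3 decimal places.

0.046 V

For a concentration cell E°cell = 0, since both electrodes use the same couple.
The compartment with the higher Fe2+(aq) concentration (0.26 M) acts as the cathode; ions are reduced there and produced at the dilute (0.00752 M) anode.
With n = 2, Ecell = −(0.0592/2)·log([dilute]/[conc]) = −(0.0592/2)·log(0.00752/0.26) = +0.046 V.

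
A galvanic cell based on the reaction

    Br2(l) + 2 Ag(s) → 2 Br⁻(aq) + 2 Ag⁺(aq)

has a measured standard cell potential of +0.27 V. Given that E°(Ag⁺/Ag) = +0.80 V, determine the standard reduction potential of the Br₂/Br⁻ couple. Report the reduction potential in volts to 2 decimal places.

In the reaction as written the Br₂/Br⁻ couple is reduced (cathode) and Ag⁺/Ag is oxidized (anode), so E°cell = E°(Br₂/Br⁻) − E°(Ag⁺/Ag).
E°(Br₂/Br⁻) = E°cell + E°(anode) = +0.27 + (+0.80) = +1.07 V.

+1.07 V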